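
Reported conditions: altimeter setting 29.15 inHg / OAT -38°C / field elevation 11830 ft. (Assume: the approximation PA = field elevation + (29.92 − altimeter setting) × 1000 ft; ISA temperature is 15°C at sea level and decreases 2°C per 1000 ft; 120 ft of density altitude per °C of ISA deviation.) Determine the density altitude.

9264 ft

Pressure altitude = 11830 + (29.92 − 29.15) × 1000 = 11830 + (+770) = 12600 ft.
ISA temperature at 12600 ft = 15 − 2 × (12600/1000) = -10.2°C.
ISA deviation = -38 − (-10.2) = -27.8°C.
Density altitude = 12600 + 120 × (-27.8) = 9264 ft.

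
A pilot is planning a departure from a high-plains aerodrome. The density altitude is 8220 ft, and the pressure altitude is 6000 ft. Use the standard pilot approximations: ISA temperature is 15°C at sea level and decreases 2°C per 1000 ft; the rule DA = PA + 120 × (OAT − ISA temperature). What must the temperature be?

21.5°C

Density altitude − pressure altitude = 8220 − 6000 = +2220 ft.
At 120 ft/°C that is an ISA deviation of 2220/120 = +18.5°C.
ISA temperature at 6000 ft = 15 − 2 × (6000/1000) = 3°C.
OAT = ISA + deviation = 3 + (+18.5) = 21.5°C.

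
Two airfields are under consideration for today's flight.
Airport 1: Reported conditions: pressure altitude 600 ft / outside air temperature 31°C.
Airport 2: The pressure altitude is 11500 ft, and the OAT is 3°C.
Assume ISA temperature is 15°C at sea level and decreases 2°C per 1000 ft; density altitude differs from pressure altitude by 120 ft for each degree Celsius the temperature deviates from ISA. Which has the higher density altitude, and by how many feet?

Airport 2 by 10156 ft

Airport 1: ISA temp = 13.8°C, deviation +17.2°C, DA = 600 + 120 × 17.2 = 2664 ft.
Airport 2: ISA temp = -8°C, deviation +11°C, DA = 11500 + 120 × 11 = 12820 ft.
Airport 2 is higher by 12820 − 2664 = 10156 ft.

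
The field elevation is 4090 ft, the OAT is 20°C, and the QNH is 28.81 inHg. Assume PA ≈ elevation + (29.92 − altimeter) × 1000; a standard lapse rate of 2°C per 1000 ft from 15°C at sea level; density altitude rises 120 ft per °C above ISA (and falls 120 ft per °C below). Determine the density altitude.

7048 ft

Pressure altitude = 4090 + (29.92 − 28.81) × 1000 = 4090 + (+1110) = 5200 ft.
ISA temperature at 5200 ft = 15 − 2 × (5200/1000) = 4.6°C.
ISA deviation = 20 − 4.6 = +15.4°C.
Density altitude = 5200 + 120 × (15.4) = 7048 ft.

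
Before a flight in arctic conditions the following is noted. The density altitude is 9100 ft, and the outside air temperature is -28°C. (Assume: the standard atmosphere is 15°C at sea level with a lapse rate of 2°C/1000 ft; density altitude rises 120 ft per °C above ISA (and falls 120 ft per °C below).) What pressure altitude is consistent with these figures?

11500 ft

DA = PA + 120 × (OAT − (15 − 2·PA/1000)) = PA + 120·OAT − 1800 + 0.24·PA = 1.24·PA + 120·OAT − 1800.
So 1.24·PA = 9100 − 120 × (-28) + 1800 = 14260.
PA = 14260 / 1.24 = 11500 ft.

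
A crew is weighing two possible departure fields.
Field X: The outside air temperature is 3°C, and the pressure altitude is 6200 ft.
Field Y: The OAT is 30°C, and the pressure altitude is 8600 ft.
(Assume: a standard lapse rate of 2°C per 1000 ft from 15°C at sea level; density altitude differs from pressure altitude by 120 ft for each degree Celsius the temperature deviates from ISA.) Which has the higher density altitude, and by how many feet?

Field X: ISA temp = 2.6°C, deviation +0.4°C, DA = 6200 + 120 × 0.4 = 6248 ft.
Field Y: ISA temp = -2.2°C, deviation +32.2°C, DA = 8600 + 120 × 32.2 = 12464 ft.
Field Y is higher by 12464 − 6248 = 6216 ft.

Field Y by 6216 ft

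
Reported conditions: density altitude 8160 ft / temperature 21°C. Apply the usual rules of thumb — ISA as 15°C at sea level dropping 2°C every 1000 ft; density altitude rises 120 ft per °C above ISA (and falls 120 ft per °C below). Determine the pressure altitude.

6000 ft

DA = PA + 120 × (OAT − (15 − 2·PA/1000)) = PA + 120·OAT − 1800 + 0.24·PA = 1.24·PA + 120·OAT − 1800.
So 1.24·PA = 8160 − 120 × 21 + 1800 = 7440.
PA = 7440 / 1.24 = 6000 ft.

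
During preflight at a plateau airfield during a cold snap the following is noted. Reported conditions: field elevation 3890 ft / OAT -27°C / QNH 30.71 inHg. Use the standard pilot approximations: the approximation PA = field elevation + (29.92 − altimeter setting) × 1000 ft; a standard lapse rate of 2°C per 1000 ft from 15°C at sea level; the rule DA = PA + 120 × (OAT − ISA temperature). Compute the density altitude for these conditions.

-1196 ft

Pressure altitude = 3890 + (29.92 − 30.71) × 1000 = 3890 + (-790) = 3100 ft.
ISA temperature at 3100 ft = 15 − 2 × (3100/1000) = 8.8°C.
ISA deviation = -27 − 8.8 = -35.8°C.
Density altitude = 3100 + 120 × (-35.8) = -1196 ft.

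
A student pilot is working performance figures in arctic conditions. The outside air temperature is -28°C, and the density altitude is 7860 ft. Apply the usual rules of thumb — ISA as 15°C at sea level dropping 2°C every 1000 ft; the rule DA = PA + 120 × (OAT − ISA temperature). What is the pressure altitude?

10500 ft

DA = PA + 120 × (OAT − (15 − 2·PA/1000)) = PA + 120·OAT − 1800 + 0.24·PA = 1.24·PA + 120·OAT − 1800.
So 1.24·PA = 7860 − 120 × (-28) + 1800 = 13020.
PA = 13020 / 1.24 = 10500 ft.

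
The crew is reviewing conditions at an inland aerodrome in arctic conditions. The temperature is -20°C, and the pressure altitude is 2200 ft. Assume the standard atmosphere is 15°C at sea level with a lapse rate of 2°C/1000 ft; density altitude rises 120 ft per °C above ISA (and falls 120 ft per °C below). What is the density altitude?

ISA temperature at 2200 ft = 15 − 2 × (2200/1000) = 10.6°C.
ISA deviation = -20 − 10.6 = -30.6°C.
Density altitude = 2200 + 120 × (-30.6) = 2200 + (-3672) = -1472 ft.

-1472 ft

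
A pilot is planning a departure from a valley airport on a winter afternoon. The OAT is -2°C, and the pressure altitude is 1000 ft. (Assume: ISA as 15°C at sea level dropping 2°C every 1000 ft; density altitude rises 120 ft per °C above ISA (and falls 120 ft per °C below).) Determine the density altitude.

-800 ft

ISA temperature at 1000 ft = 15 − 2 × (1000/1000) = 13°C.
ISA deviation = -2 − 13 = -15°C.
Density altitude = 1000 + 120 × (-15) = 1000 + (-1800) = -800 ft.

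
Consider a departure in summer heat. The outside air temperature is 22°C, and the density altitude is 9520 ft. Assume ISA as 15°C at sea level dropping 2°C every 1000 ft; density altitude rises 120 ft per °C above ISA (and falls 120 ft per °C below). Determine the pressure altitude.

7000 ft

DA = PA + 120 × (OAT − (15 − 2·PA/1000)) = PA + 120·OAT − 1800 + 0.24·PA = 1.24·PA + 120·OAT − 1800.
So 1.24·PA = 9520 − 120 × 22 + 1800 = 8680.
PA = 8680 / 1.24 = 7000 ft.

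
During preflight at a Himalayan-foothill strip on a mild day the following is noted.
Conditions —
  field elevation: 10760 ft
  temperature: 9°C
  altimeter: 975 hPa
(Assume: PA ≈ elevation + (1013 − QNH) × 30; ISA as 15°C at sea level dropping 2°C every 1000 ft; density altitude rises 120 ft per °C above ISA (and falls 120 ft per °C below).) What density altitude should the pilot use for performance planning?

Pressure altitude = 10760 + (1013 − 975) × 30 = 10760 + (+1140) = 11900 ft.
ISA temperature at 11900 ft = 15 − 2 × (11900/1000) = -8.8°C.
ISA deviation = 9 − (-8.8) = +17.8°C.
Density altitude = 11900 + 120 × (17.8) = 14036 ft.

14036 ft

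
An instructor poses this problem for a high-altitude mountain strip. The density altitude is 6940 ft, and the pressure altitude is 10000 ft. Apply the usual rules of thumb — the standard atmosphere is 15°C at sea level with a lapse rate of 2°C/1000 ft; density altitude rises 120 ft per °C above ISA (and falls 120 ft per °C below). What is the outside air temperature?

Density altitude − pressure altitude = 6940 − 10000 = -3060 ft.
At 120 ft/°C that is an ISA deviation of -3060/120 = -25.5°C.
ISA temperature at 10000 ft = 15 − 2 × (10000/1000) = -5°C.
OAT = ISA + deviation = -5 + (-25.5) = -30.5°C.

-30.5°C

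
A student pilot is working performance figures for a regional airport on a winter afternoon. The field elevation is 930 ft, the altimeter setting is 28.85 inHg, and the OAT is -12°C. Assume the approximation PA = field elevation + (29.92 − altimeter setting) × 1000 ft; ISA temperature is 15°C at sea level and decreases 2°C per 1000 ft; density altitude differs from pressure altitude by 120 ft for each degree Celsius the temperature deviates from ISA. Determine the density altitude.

Pressure altitude = 930 + (29.92 − 28.85) × 1000 = 930 + (+1070) = 2000 ft.
ISA temperature at 2000 ft = 15 − 2 × (2000/1000) = 11°C.
ISA deviation = -12 − 11 = -23°C.
Density altitude = 2000 + 120 × (-23) = -760 ft.

-760 ft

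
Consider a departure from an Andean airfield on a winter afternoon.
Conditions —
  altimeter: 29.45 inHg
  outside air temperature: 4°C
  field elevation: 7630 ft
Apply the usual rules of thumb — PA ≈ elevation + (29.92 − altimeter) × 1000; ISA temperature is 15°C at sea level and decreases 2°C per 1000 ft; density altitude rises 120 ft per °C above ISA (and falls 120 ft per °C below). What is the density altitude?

Pressure altitude = 7630 + (29.92 − 29.45) × 1000 = 7630 + (+470) = 8100 ft.
ISA temperature at 8100 ft = 15 − 2 × (8100/1000) = -1.2°C.
ISA deviation = 4 − (-1.2) = +5.2°C.
Density altitude = 8100 + 120 × (5.2) = 8724 ft.

8724 ft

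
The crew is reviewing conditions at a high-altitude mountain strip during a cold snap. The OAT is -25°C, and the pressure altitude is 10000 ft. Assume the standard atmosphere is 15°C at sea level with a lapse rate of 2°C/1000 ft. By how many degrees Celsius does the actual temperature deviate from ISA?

ISA-20°C

ISA temperature at 10000 ft = 15 − 2 × (10000/1000) = -5°C.
Deviation = OAT − ISA = -25 − (-5) = -20°C.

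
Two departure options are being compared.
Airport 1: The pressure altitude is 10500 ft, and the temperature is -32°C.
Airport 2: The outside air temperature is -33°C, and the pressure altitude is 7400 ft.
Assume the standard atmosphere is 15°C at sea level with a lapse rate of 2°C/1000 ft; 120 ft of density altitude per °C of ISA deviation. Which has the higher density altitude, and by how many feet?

Airport 1: ISA temp = -6°C, deviation -26°C, DA = 10500 + 120 × (-26) = 7380 ft.
Airport 2: ISA temp = 0.2°C, deviation -33.2°C, DA = 7400 + 120 × (-33.2) = 3416 ft.
Airport 1 is higher by 7380 − 3416 = 3964 ft.

Airport 1 by 3964 ft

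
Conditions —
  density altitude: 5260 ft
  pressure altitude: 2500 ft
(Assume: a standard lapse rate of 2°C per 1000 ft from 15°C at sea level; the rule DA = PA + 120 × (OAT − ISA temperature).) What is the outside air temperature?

Density altitude − pressure altitude = 5260 − 2500 = +2760 ft.
At 120 ft/°C that is an ISA deviation of 2760/120 = +23°C.
ISA temperature at 2500 ft = 15 − 2 × (2500/1000) = 10°C.
OAT = ISA + deviation = 10 + (+23) = 33°C.

33°C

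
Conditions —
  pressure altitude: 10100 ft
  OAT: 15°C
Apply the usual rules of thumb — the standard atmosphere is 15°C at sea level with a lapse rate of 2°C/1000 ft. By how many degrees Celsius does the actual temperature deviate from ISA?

ISA temperature at 10100 ft = 15 − 2 × (10100/1000) = -5.2°C.
Deviation = OAT − ISA = 15 − (-5.2) = +20.2°C.

ISA+20.2°C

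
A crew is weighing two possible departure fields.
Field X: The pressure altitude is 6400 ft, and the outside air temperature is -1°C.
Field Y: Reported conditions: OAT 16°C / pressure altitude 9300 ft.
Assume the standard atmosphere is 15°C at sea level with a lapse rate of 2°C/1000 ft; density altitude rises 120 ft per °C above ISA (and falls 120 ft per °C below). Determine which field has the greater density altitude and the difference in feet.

Field Y by 5636 ft

Field X: ISA temp = 2.2°C, deviation -3.2°C, DA = 6400 + 120 × (-3.2) = 6016 ft.
Field Y: ISA temp = -3.6°C, deviation +19.6°C, DA = 9300 + 120 × 19.6 = 11652 ft.
Field Y is higher by 11652 − 6016 = 5636 ft.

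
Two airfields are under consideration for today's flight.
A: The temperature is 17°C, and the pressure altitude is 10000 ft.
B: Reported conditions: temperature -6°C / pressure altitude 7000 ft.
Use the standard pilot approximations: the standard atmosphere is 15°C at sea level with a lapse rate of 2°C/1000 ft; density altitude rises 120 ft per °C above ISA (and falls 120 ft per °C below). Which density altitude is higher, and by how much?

A: ISA temp = -5°C, deviation +22°C, DA = 10000 + 120 × 22 = 12640 ft.
B: ISA temp = 1°C, deviation -7°C, DA = 7000 + 120 × (-7) = 6160 ft.
A is higher by 12640 − 6160 = 6480 ft.

A by 6480 ft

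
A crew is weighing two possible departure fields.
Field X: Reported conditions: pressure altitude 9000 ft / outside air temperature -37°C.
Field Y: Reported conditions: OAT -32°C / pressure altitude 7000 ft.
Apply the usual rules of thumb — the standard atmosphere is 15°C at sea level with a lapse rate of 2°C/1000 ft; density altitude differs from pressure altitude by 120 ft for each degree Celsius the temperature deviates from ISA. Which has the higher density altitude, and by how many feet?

Field X: ISA temp = -3°C, deviation -34°C, DA = 9000 + 120 × (-34) = 4920 ft.
Field Y: ISA temp = 1°C, deviation -33°C, DA = 7000 + 120 × (-33) = 3040 ft.
Field X is higher by 4920 − 3040 = 1880 ft.

Field X by 1880 ft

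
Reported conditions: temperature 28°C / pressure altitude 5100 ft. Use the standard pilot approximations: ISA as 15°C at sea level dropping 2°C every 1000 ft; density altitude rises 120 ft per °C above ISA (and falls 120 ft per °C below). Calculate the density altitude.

ISA temperature at 5100 ft = 15 − 2 × (5100/1000) = 4.8°C.
ISA deviation = 28 − 4.8 = +23.2°C.
Density altitude = 5100 + 120 × (23.2) = 5100 + (+2784) = 7884 ft.

7884 ft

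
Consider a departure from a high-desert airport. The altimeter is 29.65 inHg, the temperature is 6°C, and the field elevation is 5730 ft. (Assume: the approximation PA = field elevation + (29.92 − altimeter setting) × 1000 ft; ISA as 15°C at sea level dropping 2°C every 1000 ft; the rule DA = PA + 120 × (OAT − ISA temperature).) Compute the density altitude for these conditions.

Pressure altitude = 5730 + (29.92 − 29.65) × 1000 = 5730 + (+270) = 6000 ft.
ISA temperature at 6000 ft = 15 − 2 × (6000/1000) = 3°C.
ISA deviation = 6 − 3 = +3°C.
Density altitude = 6000 + 120 × (3) = 6360 ft.

6360 ft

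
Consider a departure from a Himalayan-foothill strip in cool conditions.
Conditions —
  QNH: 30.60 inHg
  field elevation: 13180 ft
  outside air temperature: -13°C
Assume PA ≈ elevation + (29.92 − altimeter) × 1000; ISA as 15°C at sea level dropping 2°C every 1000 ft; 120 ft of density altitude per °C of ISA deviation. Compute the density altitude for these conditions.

Pressure altitude = 13180 + (29.92 − 30.60) × 1000 = 13180 + (-680) = 12500 ft.
ISA temperature at 12500 ft = 15 − 2 × (12500/1000) = -10°C.
ISA deviation = -13 − (-10) = -3°C.
Density altitude = 12500 + 120 × (-3) = 12140 ft.

12140 ft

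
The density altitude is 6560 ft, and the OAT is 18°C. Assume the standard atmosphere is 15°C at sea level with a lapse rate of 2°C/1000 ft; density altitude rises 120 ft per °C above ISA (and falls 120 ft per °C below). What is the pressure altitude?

5000 ft

DA = PA + 120 × (OAT − (15 − 2·PA/1000)) = PA + 120·OAT − 1800 + 0.24·PA = 1.24·PA + 120·OAT − 1800.
So 1.24·PA = 6560 − 120 × 18 + 1800 = 6200.
PA = 6200 / 1.24 = 5000 ft.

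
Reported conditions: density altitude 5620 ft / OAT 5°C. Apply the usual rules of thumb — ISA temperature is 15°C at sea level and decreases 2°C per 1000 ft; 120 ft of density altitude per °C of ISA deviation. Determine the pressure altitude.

5500 ft

DA = PA + 120 × (OAT − (15 − 2·PA/1000)) = PA + 120·OAT − 1800 + 0.24·PA = 1.24·PA + 120·OAT − 1800.
So 1.24·PA = 5620 − 120 × 5 + 1800 = 6820.
PA = 6820 / 1.24 = 5500 ft.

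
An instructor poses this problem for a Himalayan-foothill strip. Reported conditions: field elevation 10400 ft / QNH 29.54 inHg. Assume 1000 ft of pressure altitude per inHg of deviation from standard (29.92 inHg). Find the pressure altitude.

Pressure correction = (29.92 − 29.54) × 1000 = +380 ft.
Pressure altitude = 10400 + (+380) = 10780 ft.

10780 ft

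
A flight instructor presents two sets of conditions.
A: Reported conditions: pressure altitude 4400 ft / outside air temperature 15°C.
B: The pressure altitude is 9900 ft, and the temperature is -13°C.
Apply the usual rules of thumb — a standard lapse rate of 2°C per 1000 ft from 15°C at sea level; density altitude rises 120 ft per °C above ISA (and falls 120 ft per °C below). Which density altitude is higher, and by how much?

B by 3460 ft

A: ISA temp = 6.2°C, deviation +8.8°C, DA = 4400 + 120 × 8.8 = 5456 ft.
B: ISA temp = -4.8°C, deviation -8.2°C, DA = 9900 + 120 × (-8.2) = 8916 ft.
B is higher by 8916 − 5456 = 3460 ft.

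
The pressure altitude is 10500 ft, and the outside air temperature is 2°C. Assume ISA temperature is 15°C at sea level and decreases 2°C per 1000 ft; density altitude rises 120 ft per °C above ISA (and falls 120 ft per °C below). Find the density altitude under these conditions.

11460 ft

ISA temperature at 10500 ft = 15 − 2 × (10500/1000) = -6°C.
ISA deviation = 2 − (-6) = +8°C.
Density altitude = 10500 + 120 × (8) = 10500 + (+960) = 11460 ft.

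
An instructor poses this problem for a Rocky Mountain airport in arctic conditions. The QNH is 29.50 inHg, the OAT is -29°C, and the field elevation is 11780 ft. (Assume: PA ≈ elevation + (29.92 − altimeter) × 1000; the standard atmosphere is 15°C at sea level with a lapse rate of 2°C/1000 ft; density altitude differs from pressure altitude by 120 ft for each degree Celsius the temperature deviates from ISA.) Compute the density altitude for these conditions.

Pressure altitude = 11780 + (29.92 − 29.50) × 1000 = 11780 + (+420) = 12200 ft.
ISA temperature at 12200 ft = 15 − 2 × (12200/1000) = -9.4°C.
ISA deviation = -29 − (-9.4) = -19.6°C.
Density altitude = 12200 + 120 × (-19.6) = 9848 ft.

9848 ft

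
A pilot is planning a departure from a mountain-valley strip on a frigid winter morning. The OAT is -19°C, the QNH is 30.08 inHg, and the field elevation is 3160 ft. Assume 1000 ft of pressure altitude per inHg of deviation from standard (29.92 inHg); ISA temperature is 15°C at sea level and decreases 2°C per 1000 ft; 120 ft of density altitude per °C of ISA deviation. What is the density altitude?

Pressure altitude = 3160 + (29.92 − 30.08) × 1000 = 3160 + (-160) = 3000 ft.
ISA temperature at 3000 ft = 15 − 2 × (3000/1000) = 9°C.
ISA deviation = -19 − 9 = -28°C.
Density altitude = 3000 + 120 × (-28) = -360 ft.

-360 ft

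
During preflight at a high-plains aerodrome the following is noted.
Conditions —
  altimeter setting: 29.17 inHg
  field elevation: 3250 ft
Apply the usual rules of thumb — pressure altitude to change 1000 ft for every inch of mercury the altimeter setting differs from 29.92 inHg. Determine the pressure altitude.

4000 ft

Pressure correction = (29.92 − 29.17) × 1000 = +750 ft.
Pressure altitude = 3250 + (+750) = 4000 ft.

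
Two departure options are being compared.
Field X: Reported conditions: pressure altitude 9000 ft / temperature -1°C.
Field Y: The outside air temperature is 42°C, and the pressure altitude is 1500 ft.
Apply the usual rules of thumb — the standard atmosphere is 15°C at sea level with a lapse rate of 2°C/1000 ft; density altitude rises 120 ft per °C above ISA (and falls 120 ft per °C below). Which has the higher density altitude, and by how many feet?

Field X: ISA temp = -3°C, deviation +2°C, DA = 9000 + 120 × 2 = 9240 ft.
Field Y: ISA temp = 12°C, deviation +30°C, DA = 1500 + 120 × 30 = 5100 ft.
Field X is higher by 9240 − 5100 = 4140 ft.

Field X by 4140 ft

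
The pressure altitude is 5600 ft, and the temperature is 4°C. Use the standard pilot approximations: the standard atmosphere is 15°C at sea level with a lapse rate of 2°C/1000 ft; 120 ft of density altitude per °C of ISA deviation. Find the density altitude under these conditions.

5624 ft

ISA temperature at 5600 ft = 15 − 2 × (5600/1000) = 3.8°C.
ISA deviation = 4 − 3.8 = +0.2°C.
Density altitude = 5600 + 120 × (0.2) = 5600 + (+24) = 5624 ft.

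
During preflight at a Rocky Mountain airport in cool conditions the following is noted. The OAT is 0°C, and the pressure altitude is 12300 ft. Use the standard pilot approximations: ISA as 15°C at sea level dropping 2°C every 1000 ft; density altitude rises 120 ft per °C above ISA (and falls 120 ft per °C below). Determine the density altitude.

13452 ft

ISA temperature at 12300 ft = 15 − 2 × (12300/1000) = -9.6°C.
ISA deviation = 0 − (-9.6) = +9.6°C.
Density altitude = 12300 + 120 × (9.6) = 12300 + (+1152) = 13452 ft.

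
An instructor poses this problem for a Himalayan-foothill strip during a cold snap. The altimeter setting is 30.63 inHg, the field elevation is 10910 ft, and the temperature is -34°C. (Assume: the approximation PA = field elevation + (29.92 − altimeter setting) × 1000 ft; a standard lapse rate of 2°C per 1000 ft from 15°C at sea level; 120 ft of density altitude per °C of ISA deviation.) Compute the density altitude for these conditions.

Pressure altitude = 10910 + (29.92 − 30.63) × 1000 = 10910 + (-710) = 10200 ft.
ISA temperature at 10200 ft = 15 − 2 × (10200/1000) = -5.4°C.
ISA deviation = -34 − (-5.4) = -28.6°C.
Density altitude = 10200 + 120 × (-28.6) = 6768 ft.

6768 ft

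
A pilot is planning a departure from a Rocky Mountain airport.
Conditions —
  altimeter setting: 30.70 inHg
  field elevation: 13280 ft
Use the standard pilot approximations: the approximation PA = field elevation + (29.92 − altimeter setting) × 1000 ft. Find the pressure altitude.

Pressure correction = (29.92 − 30.70) × 1000 = -780 ft.
Pressure altitude = 13280 + (-780) = 12500 ft.

12500 ft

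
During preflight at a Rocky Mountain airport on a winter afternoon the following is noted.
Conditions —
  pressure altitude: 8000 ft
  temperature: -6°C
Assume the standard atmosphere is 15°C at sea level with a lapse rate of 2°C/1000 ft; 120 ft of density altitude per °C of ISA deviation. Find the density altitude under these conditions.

7400 ft

ISA temperature at 8000 ft = 15 − 2 × (8000/1000) = -1°C.
ISA deviation = -6 − (-1) = -5°C.
Density altitude = 8000 + 120 × (-5) = 8000 + (-600) = 7400 ft.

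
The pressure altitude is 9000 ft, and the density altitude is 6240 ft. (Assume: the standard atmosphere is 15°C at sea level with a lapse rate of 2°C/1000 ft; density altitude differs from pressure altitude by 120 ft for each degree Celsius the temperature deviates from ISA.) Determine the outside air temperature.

Density altitude − pressure altitude = 6240 − 9000 = -2760 ft.
At 120 ft/°C that is an ISA deviation of -2760/120 = -23°C.
ISA temperature at 9000 ft = 15 − 2 × (9000/1000) = -3°C.
OAT = ISA + deviation = -3 + (-23) = -26°C.

-26°C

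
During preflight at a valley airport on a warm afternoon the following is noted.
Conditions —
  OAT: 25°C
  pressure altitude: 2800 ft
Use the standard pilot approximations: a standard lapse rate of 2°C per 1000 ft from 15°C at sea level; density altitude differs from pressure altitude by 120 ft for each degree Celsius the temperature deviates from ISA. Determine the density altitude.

4672 ft

ISA temperature at 2800 ft = 15 − 2 × (2800/1000) = 9.4°C.
ISA deviation = 25 − 9.4 = +15.6°C.
Density altitude = 2800 + 120 × (15.6) = 2800 + (+1872) = 4672 ft.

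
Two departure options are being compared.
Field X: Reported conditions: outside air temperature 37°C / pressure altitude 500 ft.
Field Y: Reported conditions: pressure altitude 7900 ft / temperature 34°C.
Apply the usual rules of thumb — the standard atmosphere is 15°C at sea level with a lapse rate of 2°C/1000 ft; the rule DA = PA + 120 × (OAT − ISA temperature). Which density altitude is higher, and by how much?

Field X: ISA temp = 14°C, deviation +23°C, DA = 500 + 120 × 23 = 3260 ft.
Field Y: ISA temp = -0.8°C, deviation +34.8°C, DA = 7900 + 120 × 34.8 = 12076 ft.
Field Y is higher by 12076 − 3260 = 8816 ft.

Field Y by 8816 ft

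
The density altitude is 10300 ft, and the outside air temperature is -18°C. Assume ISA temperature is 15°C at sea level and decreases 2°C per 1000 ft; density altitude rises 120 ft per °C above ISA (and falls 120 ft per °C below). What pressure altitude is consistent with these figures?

11500 ft

DA = PA + 120 × (OAT − (15 − 2·PA/1000)) = PA + 120·OAT − 1800 + 0.24·PA = 1.24·PA + 120·OAT − 1800.
So 1.24·PA = 10300 − 120 × (-18) + 1800 = 14260.
PA = 14260 / 1.24 = 11500 ft.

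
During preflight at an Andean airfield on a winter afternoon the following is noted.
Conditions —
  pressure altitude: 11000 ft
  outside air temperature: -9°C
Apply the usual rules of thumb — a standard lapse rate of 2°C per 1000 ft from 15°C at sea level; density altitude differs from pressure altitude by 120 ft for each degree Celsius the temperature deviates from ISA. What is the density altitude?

10760 ft

ISA temperature at 11000 ft = 15 − 2 × (11000/1000) = -7°C.
ISA deviation = -9 − (-7) = -2°C.
Density altitude = 11000 + 120 × (-2) = 11000 + (-240) = 10760 ft.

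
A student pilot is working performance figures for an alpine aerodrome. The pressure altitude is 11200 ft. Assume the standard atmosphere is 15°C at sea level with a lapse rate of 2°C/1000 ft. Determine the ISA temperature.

ISA temperature = 15 − 2 × (11200/1000) = 15 − 22.4 = -7.4°C.

-7.4°C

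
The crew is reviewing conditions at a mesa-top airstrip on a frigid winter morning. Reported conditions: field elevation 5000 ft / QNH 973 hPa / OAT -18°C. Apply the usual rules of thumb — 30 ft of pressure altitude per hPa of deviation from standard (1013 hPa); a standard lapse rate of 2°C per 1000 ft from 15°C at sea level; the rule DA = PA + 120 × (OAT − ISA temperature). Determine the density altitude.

3728 ft

Pressure altitude = 5000 + (1013 − 973) × 30 = 5000 + (+1200) = 6200 ft.
ISA temperature at 6200 ft = 15 − 2 × (6200/1000) = 2.6°C.
ISA deviation = -18 − 2.6 = -20.6°C.
Density altitude = 6200 + 120 × (-20.6) = 3728 ft.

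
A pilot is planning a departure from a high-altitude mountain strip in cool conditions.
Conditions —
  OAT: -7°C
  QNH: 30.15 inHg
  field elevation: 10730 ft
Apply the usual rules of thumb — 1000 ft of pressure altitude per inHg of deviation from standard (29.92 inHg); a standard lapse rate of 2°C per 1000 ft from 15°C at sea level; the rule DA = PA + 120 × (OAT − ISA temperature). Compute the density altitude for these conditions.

Pressure altitude = 10730 + (29.92 − 30.15) × 1000 = 10730 + (-230) = 10500 ft.
ISA temperature at 10500 ft = 15 − 2 × (10500/1000) = -6°C.
ISA deviation = -7 − (-6) = -1°C.
Density altitude = 10500 + 120 × (-1) = 10380 ft.

10380 ft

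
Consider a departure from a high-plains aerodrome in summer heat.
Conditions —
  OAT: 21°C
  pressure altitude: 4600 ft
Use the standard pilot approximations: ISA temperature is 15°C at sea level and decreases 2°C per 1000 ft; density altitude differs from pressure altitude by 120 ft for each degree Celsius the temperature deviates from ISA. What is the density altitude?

6424 ft

ISA temperature at 4600 ft = 15 − 2 × (4600/1000) = 5.8°C.
ISA deviation = 21 − 5.8 = +15.2°C.
Density altitude = 4600 + 120 × (15.2) = 4600 + (+1824) = 6424 ft.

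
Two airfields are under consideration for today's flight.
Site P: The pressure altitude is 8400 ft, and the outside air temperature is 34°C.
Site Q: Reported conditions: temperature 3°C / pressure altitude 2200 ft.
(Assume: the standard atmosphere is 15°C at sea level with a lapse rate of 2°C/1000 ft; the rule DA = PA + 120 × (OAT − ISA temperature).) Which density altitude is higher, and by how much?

Site P: ISA temp = -1.8°C, deviation +35.8°C, DA = 8400 + 120 × 35.8 = 12696 ft.
Site Q: ISA temp = 10.6°C, deviation -7.6°C, DA = 2200 + 120 × (-7.6) = 1288 ft.
Site P is higher by 12696 − 1288 = 11408 ft.

Site P by 11408 ft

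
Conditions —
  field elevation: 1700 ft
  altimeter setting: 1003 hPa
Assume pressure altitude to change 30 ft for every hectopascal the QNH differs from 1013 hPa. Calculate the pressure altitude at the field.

2000 ft

Pressure correction = (1013 − 1003) × 30 = +300 ft.
Pressure altitude = 1700 + (+300) = 2000 ft.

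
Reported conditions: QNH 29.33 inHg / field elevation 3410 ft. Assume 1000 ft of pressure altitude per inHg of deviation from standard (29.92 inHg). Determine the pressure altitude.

4000 ft

Pressure correction = (29.92 − 29.33) × 1000 = +590 ft.
Pressure altitude = 3410 + (+590) = 4000 ft.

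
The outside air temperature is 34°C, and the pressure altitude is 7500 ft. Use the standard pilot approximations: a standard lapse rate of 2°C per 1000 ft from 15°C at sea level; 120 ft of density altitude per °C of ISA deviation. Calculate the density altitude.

11580 ft

ISA temperature at 7500 ft = 15 − 2 × (7500/1000) = 0°C.
ISA deviation = 34 − 0 = +34°C.
Density altitude = 7500 + 120 × (34) = 7500 + (+4080) = 11580 ft.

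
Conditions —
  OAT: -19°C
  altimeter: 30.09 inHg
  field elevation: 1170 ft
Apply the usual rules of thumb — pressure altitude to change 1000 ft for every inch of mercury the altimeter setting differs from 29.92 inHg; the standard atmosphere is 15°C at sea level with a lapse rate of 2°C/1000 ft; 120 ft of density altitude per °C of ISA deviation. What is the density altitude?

-2840 ft

Pressure altitude = 1170 + (29.92 − 30.09) × 1000 = 1170 + (-170) = 1000 ft.
ISA temperature at 1000 ft = 15 − 2 × (1000/1000) = 13°C.
ISA deviation = -19 − 13 = -32°C.
Density altitude = 1000 + 120 × (-32) = -2840 ft.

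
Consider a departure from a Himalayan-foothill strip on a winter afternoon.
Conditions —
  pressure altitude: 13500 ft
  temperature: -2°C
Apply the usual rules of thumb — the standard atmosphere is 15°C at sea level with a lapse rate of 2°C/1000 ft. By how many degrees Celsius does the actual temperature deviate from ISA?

ISA+10°C

ISA temperature at 13500 ft = 15 − 2 × (13500/1000) = -12°C.
Deviation = OAT − ISA = -2 − (-12) = +10°C.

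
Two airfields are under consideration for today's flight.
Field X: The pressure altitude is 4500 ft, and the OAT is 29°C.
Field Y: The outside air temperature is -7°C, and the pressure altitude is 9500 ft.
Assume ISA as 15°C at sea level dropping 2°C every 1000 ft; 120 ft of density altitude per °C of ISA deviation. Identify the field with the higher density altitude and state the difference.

Field Y by 1880 ft

Field X: ISA temp = 6°C, deviation +23°C, DA = 4500 + 120 × 23 = 7260 ft.
Field Y: ISA temp = -4°C, deviation -3°C, DA = 9500 + 120 × (-3) = 9140 ft.
Field Y is higher by 9140 − 7260 = 1880 ft.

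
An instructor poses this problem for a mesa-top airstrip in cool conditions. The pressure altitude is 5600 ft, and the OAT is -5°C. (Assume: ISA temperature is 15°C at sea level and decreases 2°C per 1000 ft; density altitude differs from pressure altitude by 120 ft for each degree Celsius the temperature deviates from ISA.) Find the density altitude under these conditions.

4544 ft

ISA temperature at 5600 ft = 15 − 2 × (5600/1000) = 3.8°C.
ISA deviation = -5 − 3.8 = -8.8°C.
Density altitude = 5600 + 120 × (-8.8) = 5600 + (-1056) = 4544 ft.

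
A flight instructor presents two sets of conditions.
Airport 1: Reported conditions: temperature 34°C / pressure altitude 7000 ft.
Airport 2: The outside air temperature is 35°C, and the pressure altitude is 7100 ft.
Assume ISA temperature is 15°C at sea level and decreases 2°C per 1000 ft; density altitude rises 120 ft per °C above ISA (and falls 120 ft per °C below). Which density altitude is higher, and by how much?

Airport 1: ISA temp = 1°C, deviation +33°C, DA = 7000 + 120 × 33 = 10960 ft.
Airport 2: ISA temp = 0.8°C, deviation +34.2°C, DA = 7100 + 120 × 34.2 = 11204 ft.
Airport 2 is higher by 11204 − 10960 = 244 ft.

Airport 2 by 244 ft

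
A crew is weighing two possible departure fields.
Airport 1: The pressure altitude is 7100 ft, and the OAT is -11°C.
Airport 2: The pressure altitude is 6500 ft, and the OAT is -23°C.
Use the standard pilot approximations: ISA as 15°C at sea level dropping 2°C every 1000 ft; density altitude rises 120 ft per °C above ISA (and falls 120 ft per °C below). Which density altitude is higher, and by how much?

Airport 1: ISA temp = 0.8°C, deviation -11.8°C, DA = 7100 + 120 × (-11.8) = 5684 ft.
Airport 2: ISA temp = 2°C, deviation -25°C, DA = 6500 + 120 × (-25) = 3500 ft.
Airport 1 is higher by 5684 − 3500 = 2184 ft.

Airport 1 by 2184 ft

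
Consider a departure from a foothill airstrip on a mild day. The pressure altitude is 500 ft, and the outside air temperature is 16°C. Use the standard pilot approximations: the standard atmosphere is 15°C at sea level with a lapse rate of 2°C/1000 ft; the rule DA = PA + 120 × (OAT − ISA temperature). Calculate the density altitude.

ISA temperature at 500 ft = 15 − 2 × (500/1000) = 14°C.
ISA deviation = 16 − 14 = +2°C.
Density altitude = 500 + 120 × (2) = 500 + (+240) = 740 ft.

740 ft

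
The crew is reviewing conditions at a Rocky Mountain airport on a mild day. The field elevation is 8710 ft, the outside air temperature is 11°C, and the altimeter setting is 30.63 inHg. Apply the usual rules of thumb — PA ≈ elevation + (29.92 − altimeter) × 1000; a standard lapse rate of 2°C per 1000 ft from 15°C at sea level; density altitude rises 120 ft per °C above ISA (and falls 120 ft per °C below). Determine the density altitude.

Pressure altitude = 8710 + (29.92 − 30.63) × 1000 = 8710 + (-710) = 8000 ft.
ISA temperature at 8000 ft = 15 − 2 × (8000/1000) = -1°C.
ISA deviation = 11 − (-1) = +12°C.
Density altitude = 8000 + 120 × (12) = 9440 ft.

9440 ft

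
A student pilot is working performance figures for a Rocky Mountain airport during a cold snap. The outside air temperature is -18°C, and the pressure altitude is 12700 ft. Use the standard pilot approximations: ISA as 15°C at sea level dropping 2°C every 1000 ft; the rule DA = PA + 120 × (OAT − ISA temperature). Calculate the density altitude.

11788 ft

ISA temperature at 12700 ft = 15 − 2 × (12700/1000) = -10.4°C.
ISA deviation = -18 − (-10.4) = -7.6°C.
Density altitude = 12700 + 120 × (-7.6) = 12700 + (-912) = 11788 ft.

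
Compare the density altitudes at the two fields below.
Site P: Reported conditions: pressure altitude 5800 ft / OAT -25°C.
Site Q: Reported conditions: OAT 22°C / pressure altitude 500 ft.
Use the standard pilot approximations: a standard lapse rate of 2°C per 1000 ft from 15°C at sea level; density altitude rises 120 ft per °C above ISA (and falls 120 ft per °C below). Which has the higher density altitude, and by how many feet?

Site P by 932 ft

Site P: ISA temp = 3.4°C, deviation -28.4°C, DA = 5800 + 120 × (-28.4) = 2392 ft.
Site Q: ISA temp = 14°C, deviation +8°C, DA = 500 + 120 × 8 = 1460 ft.
Site P is higher by 2392 − 1460 = 932 ft.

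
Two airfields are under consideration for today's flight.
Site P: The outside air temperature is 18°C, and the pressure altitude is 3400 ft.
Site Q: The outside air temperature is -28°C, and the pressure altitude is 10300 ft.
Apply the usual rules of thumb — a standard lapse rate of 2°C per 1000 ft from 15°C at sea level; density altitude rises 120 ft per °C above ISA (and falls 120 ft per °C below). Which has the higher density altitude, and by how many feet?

Site P: ISA temp = 8.2°C, deviation +9.8°C, DA = 3400 + 120 × 9.8 = 4576 ft.
Site Q: ISA temp = -5.6°C, deviation -22.4°C, DA = 10300 + 120 × (-22.4) = 7612 ft.
Site Q is higher by 7612 − 4576 = 3036 ft.

Site Q by 3036 ft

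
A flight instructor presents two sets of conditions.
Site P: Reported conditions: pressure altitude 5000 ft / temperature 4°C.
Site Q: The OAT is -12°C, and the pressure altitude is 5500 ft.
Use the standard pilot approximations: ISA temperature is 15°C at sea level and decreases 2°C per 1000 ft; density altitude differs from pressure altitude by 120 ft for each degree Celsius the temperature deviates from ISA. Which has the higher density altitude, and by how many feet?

Site P by 1300 ft

Site P: ISA temp = 5°C, deviation -1°C, DA = 5000 + 120 × (-1) = 4880 ft.
Site Q: ISA temp = 4°C, deviation -16°C, DA = 5500 + 120 × (-16) = 3580 ft.
Site P is higher by 4880 − 3580 = 1300 ft.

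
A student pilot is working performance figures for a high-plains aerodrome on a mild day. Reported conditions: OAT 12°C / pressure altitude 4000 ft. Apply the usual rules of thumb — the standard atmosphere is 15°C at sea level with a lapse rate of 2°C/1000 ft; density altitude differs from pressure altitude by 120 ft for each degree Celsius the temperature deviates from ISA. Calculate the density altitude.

4600 ft

ISA temperature at 4000 ft = 15 − 2 × (4000/1000) = 7°C.
ISA deviation = 12 − 7 = +5°C.
Density altitude = 4000 + 120 × (5) = 4000 + (+600) = 4600 ft.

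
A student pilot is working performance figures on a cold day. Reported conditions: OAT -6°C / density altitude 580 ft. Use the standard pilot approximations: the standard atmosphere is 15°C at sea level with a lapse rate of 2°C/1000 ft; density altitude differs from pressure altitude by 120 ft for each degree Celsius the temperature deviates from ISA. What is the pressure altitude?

DA = PA + 120 × (OAT − (15 − 2·PA/1000)) = PA + 120·OAT − 1800 + 0.24·PA = 1.24·PA + 120·OAT − 1800.
So 1.24·PA = 580 − 120 × (-6) + 1800 = 3100.
PA = 3100 / 1.24 = 2500 ft.

2500 ft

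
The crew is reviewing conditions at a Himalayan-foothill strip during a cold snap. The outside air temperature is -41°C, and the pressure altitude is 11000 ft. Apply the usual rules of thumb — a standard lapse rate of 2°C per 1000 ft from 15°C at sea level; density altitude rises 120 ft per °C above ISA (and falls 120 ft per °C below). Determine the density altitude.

6920 ft

ISA temperature at 11000 ft = 15 − 2 × (11000/1000) = -7°C.
ISA deviation = -41 − (-7) = -34°C.
Density altitude = 11000 + 120 × (-34) = 11000 + (-4080) = 6920 ft.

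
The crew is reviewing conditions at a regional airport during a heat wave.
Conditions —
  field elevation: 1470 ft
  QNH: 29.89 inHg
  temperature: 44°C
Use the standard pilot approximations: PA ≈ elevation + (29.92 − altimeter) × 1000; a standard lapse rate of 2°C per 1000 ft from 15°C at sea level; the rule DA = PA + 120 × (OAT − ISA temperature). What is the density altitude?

5340 ft

Pressure altitude = 1470 + (29.92 − 29.89) × 1000 = 1470 + (+30) = 1500 ft.
ISA temperature at 1500 ft = 15 − 2 × (1500/1000) = 12°C.
ISA deviation = 44 − 12 = +32°C.
Density altitude = 1500 + 120 × (32) = 5340 ft.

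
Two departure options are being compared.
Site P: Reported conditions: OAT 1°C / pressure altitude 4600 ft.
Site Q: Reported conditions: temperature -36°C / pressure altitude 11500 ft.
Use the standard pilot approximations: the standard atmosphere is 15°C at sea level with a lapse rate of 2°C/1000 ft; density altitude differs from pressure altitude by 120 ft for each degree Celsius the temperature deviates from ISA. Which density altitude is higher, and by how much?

Site P: ISA temp = 5.8°C, deviation -4.8°C, DA = 4600 + 120 × (-4.8) = 4024 ft.
Site Q: ISA temp = -8°C, deviation -28°C, DA = 11500 + 120 × (-28) = 8140 ft.
Site Q is higher by 8140 − 4024 = 4116 ft.

Site Q by 4116 ft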